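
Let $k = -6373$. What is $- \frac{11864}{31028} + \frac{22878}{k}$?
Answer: $- \frac{196366964}{49435361} \approx -3.9722$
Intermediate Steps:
$- \frac{11864}{31028} + \frac{22878}{k} = - \frac{11864}{31028} + \frac{22878}{-6373} = \left(-11864\right) \frac{1}{31028} + 22878 \left(- \frac{1}{6373}\right) = - \frac{2966}{7757} - \frac{22878}{6373} = - \frac{196366964}{49435361}$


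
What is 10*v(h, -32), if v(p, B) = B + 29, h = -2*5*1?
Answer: -30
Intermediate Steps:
h = -10 (h = -10*1 = -10)
v(p, B) = 29 + B
10*v(h, -32) = 10*(29 - 32) = 10*(-3) = -30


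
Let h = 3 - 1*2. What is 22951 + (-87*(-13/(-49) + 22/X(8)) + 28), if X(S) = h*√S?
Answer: 1124840/49 - 957*√2/2 ≈ 22279.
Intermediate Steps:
h = 1 (h = 3 - 2 = 1)
X(S) = √S (X(S) = 1*√S = √S)
22951 + (-87*(-13/(-49) + 22/X(8)) + 28) = 22951 + (-87*(-13/(-49) + 22/(√8)) + 28) = 22951 + (-87*(-13*(-1/49) + 22/((2*√2))) + 28) = 22951 + (-87*(13/49 + 22*(√2/4)) + 28) = 22951 + (-87*(13/49 + 11*√2/2) + 28) = 22951 + ((-1131/49 - 957*√2/2) + 28) = 22951 + (241/49 - 957*√2/2) = 1124840/49 - 957*√2/2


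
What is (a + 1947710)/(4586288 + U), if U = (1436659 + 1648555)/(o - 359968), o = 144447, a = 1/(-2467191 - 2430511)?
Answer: 2055920156867705299/4841076193894263468 ≈ 0.42468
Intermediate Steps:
a = -1/4897702 (a = 1/(-4897702) = -1/4897702 ≈ -2.0418e-7)
U = -3085214/215521 (U = (1436659 + 1648555)/(144447 - 359968) = 3085214/(-215521) = 3085214*(-1/215521) = -3085214/215521 ≈ -14.315)
(a + 1947710)/(4586288 + U) = (-1/4897702 + 1947710)/(4586288 - 3085214/215521) = 9539303162419/(4897702*(988438290834/215521)) = (9539303162419/4897702)*(215521/988438290834) = 2055920156867705299/4841076193894263468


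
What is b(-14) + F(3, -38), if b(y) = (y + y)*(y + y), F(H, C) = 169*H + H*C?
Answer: 1177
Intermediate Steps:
F(H, C) = 169*H + C*H
b(y) = 4*y² (b(y) = (2*y)*(2*y) = 4*y²)
b(-14) + F(3, -38) = 4*(-14)² + 3*(169 - 38) = 4*196 + 3*131 = 784 + 393 = 1177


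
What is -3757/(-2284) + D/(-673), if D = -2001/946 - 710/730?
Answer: 87548748807/53075630828 ≈ 1.6495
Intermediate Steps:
D = -213239/69058 (D = -2001*1/946 - 710*1/730 = -2001/946 - 71/73 = -213239/69058 ≈ -3.0878)
-3757/(-2284) + D/(-673) = -3757/(-2284) - 213239/69058/(-673) = -3757*(-1/2284) - 213239/69058*(-1/673) = 3757/2284 + 213239/46476034 = 87548748807/53075630828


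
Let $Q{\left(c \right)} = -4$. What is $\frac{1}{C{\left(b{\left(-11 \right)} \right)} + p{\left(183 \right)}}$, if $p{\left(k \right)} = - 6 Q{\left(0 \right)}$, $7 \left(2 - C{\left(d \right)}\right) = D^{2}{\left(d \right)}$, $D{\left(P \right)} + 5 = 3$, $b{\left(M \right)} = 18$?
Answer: $\frac{7}{178} \approx 0.039326$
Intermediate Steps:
$D{\left(P \right)} = -2$ ($D{\left(P \right)} = -5 + 3 = -2$)
$C{\left(d \right)} = \frac{10}{7}$ ($C{\left(d \right)} = 2 - \frac{\left(-2\right)^{2}}{7} = 2 - \frac{4}{7} = \frac{10}{7}$)
$p{\left(k \right)} = 24$ ($p{\left(k \right)} = \left(-6\right) \left(-4\right) = 24$)
$\frac{1}{C{\left(b{\left(-11 \right)} \right)} + p{\left(183 \right)}} = \frac{1}{\frac{10}{7} + 24} = \frac{1}{\frac{178}{7}} = \frac{7}{178}$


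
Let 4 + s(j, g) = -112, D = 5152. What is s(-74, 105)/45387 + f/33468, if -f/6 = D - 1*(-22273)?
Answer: -1245385523/253168686 ≈ -4.9192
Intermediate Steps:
s(j, g) = -116 (s(j, g) = -4 - 112 = -116)
f = -164550 (f = -6*(5152 - 1*(-22273)) = -6*(5152 + 22273) = -6*27425 = -164550)
s(-74, 105)/45387 + f/33468 = -116/45387 - 164550/33468 = -116*1/45387 - 164550*1/33468 = -116/45387 - 27425/5578 = -1245385523/253168686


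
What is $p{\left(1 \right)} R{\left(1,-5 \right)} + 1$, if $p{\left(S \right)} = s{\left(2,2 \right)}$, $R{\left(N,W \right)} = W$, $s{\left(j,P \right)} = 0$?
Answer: $1$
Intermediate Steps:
$p{\left(S \right)} = 0$
$p{\left(1 \right)} R{\left(1,-5 \right)} + 1 = 0 \left(-5\right) + 1 = 0 + 1 = 1$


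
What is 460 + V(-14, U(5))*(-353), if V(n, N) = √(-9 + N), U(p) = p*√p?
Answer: 460 - 353*√(-9 + 5*√5) ≈ -61.239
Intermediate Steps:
U(p) = p^(3/2)
460 + V(-14, U(5))*(-353) = 460 + √(-9 + 5^(3/2))*(-353) = 460 + √(-9 + 5*√5)*(-353) = 460 - 353*√(-9 + 5*√5)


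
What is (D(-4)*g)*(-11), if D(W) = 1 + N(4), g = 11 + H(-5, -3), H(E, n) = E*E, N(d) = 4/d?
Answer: -792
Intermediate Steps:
H(E, n) = E²
g = 36 (g = 11 + (-5)² = 11 + 25 = 36)
D(W) = 2 (D(W) = 1 + 4/4 = 1 + 4*(¼) = 1 + 1 = 2)
(D(-4)*g)*(-11) = (2*36)*(-11) = 72*(-11) = -792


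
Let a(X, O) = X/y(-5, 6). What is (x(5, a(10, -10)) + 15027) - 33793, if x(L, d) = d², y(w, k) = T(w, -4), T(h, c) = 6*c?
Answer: -2702279/144 ≈ -18766.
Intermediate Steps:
y(w, k) = -24 (y(w, k) = 6*(-4) = -24)
a(X, O) = -X/24 (a(X, O) = X/(-24) = X*(-1/24) = -X/24)
(x(5, a(10, -10)) + 15027) - 33793 = ((-1/24*10)² + 15027) - 33793 = ((-5/12)² + 15027) - 33793 = (25/144 + 15027) - 33793 = 2163913/144 - 33793 = -2702279/144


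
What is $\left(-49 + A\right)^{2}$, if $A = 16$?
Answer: $1089$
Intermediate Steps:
$\left(-49 + A\right)^{2} = \left(-49 + 16\right)^{2} = \left(-33\right)^{2} = 1089$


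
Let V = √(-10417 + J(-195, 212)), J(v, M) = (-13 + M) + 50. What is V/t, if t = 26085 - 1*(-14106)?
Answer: 2*I*√2542/40191 ≈ 0.0025089*I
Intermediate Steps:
J(v, M) = 37 + M
V = 2*I*√2542 (V = √(-10417 + (37 + 212)) = √(-10417 + 249) = √(-10168) = 2*I*√2542 ≈ 100.84*I)
t = 40191 (t = 26085 + 14106 = 40191)
V/t = (2*I*√2542)/40191 = (2*I*√2542)*(1/40191) = 2*I*√2542/40191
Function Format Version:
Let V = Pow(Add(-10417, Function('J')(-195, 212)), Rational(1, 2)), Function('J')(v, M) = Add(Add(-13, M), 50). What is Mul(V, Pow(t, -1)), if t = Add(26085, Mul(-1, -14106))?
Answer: Mul(Rational(2, 40191), I, Pow(2542, Rational(1, 2))) ≈ Mul(0.0025089, I)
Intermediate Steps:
Function('J')(v, M) = Add(37, M)
V = Mul(2, I, Pow(2542, Rational(1, 2))) (V = Pow(Add(-10417, Add(37, 212)), Rational(1, 2)) = Pow(Add(-10417, 249), Rational(1, 2)) = Pow(-10168, Rational(1, 2)) = Mul(2, I, Pow(2542, Rational(1, 2))) ≈ Mul(100.84, I))
t = 40191 (t = Add(26085, 14106) = 40191)
Mul(V, Pow(t, -1)) = Mul(Mul(2, I, Pow(2542, Rational(1, 2))), Pow(40191, -1)) = Mul(Mul(2, I, Pow(2542, Rational(1, 2))), Rational(1, 40191)) = Mul(Rational(2, 40191), I, Pow(2542, Rational(1, 2)))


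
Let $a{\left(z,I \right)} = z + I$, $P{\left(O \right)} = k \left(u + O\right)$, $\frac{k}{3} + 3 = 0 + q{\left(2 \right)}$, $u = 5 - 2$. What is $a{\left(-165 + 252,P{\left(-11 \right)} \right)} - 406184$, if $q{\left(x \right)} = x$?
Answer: $-406073$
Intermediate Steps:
$u = 3$ ($u = 5 - 2 = 3$)
$k = -3$ ($k = -9 + 3 \left(0 + 2\right) = -9 + 3 \cdot 2 = -9 + 6 = -3$)
$P{\left(O \right)} = -9 - 3 O$ ($P{\left(O \right)} = - 3 \left(3 + O\right) = -9 - 3 O$)
$a{\left(z,I \right)} = I + z$
$a{\left(-165 + 252,P{\left(-11 \right)} \right)} - 406184 = \left(\left(-9 - -33\right) + \left(-165 + 252\right)\right) - 406184 = \left(\left(-9 + 33\right) + 87\right) - 406184 = \left(24 + 87\right) - 406184 = 111 - 406184 = -406073$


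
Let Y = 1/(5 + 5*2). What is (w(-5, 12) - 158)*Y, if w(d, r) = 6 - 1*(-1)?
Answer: -151/15 ≈ -10.067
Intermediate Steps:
w(d, r) = 7 (w(d, r) = 6 + 1 = 7)
Y = 1/15 (Y = 1/(5 + 10) = 1/15 ≈ 0.066667)
(w(-5, 12) - 158)*Y = (7 - 158)*(1/15) = -151*1/15 = -151/15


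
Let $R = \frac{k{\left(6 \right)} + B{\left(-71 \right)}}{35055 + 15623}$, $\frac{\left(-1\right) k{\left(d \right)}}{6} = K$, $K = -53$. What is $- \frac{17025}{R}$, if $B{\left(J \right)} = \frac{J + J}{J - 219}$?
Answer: $- \frac{125104977750}{46181} \approx -2.709 \cdot 10^{6}$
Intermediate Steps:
$k{\left(d \right)} = 318$ ($k{\left(d \right)} = \left(-6\right) \left(-53\right) = 318$)
$B{\left(J \right)} = \frac{2 J}{-219 + J}$
$R = \frac{46181}{7348310}$ ($R = \frac{318 + 2 \left(-71\right) \frac{1}{-219 - 71}}{35055 + 15623} = \frac{318 + 2 \left(-71\right) \frac{1}{-290}}{50678} = \left(318 + 2 \left(-71\right) \left(- \frac{1}{290}\right)\right) \frac{1}{50678} = \left(318 + \frac{71}{145}\right) \frac{1}{50678} = \frac{46181}{145} \cdot \frac{1}{50678} = \frac{46181}{7348310} \approx 0.0062846$)
$- \frac{17025}{R} = - \frac{17025}{\frac{46181}{7348310}} = \left(-17025\right) \frac{7348310}{46181} = - \frac{125104977750}{46181}$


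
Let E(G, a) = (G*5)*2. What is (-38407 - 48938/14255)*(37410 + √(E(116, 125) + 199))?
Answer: -4096699689486/2851 - 1642622169*√151/14255 ≈ -1.4384e+9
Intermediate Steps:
E(G, a) = 10*G (E(G, a) = (5*G)*2 = 10*G)
(-38407 - 48938/14255)*(37410 + √(E(116, 125) + 199)) = (-38407 - 48938/14255)*(37410 + √(10*116 + 199)) = (-38407 - 48938*1/14255)*(37410 + √(1160 + 199)) = (-38407 - 48938/14255)*(37410 + √1359) = -547540723*(37410 + 3*√151)/14255 = -4096699689486/2851 - 1642622169*√151/14255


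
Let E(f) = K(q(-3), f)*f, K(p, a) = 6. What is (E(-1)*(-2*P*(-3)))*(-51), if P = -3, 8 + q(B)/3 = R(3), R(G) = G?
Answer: -5508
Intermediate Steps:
q(B) = -15 (q(B) = -24 + 3*3 = -24 + 9 = -15)
E(f) = 6*f
(E(-1)*(-2*P*(-3)))*(-51) = ((6*(-1))*(-2*(-3)*(-3)))*(-51) = -36*(-3)*(-51) = -6*(-18)*(-51) = 108*(-51) = -5508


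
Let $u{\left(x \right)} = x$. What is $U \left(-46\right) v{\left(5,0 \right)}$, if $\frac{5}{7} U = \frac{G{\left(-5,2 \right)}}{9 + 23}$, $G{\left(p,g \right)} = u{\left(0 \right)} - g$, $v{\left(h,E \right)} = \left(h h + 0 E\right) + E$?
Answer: $\frac{805}{8} \approx 100.63$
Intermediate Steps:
$v{\left(h,E \right)} = E + h^{2}$ ($v{\left(h,E \right)} = \left(h^{2} + 0\right) + E = h^{2} + E = E + h^{2}$)
$G{\left(p,g \right)} = - g$ ($G{\left(p,g \right)} = 0 - g = - g$)
$U = - \frac{7}{80}$ ($U = \frac{7 \frac{\left(-1\right) 2}{9 + 23}}{5} = \frac{7 \left(- \frac{2}{32}\right)}{5} = \frac{7 \left(\left(-2\right) \frac{1}{32}\right)}{5} = \frac{7}{5} \left(- \frac{1}{16}\right) = - \frac{7}{80} \approx -0.0875$)
$U \left(-46\right) v{\left(5,0 \right)} = \left(- \frac{7}{80}\right) \left(-46\right) \left(0 + 5^{2}\right) = \frac{161 \left(0 + 25\right)}{40} = \frac{161}{40} \cdot 25 = \frac{805}{8}$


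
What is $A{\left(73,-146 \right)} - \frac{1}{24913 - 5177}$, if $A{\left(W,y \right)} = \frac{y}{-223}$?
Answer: $\frac{2881233}{4401128} \approx 0.65466$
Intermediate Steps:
$A{\left(W,y \right)} = - \frac{y}{223}$ ($A{\left(W,y \right)} = y \left(- \frac{1}{223}\right) = - \frac{y}{223}$)
$A{\left(73,-146 \right)} - \frac{1}{24913 - 5177} = \left(- \frac{1}{223}\right) \left(-146\right) - \frac{1}{24913 - 5177} = \frac{146}{223} - \frac{1}{19736} = \frac{2881233}{4401128}$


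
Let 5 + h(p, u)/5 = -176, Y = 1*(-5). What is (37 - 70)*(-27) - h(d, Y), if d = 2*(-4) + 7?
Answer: 1796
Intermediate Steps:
d = -1 (d = -8 + 7 = -1)
Y = -5
h(p, u) = -905 (h(p, u) = -25 + 5*(-176) = -25 - 880 = -905)
(37 - 70)*(-27) - h(d, Y) = (37 - 70)*(-27) - 1*(-905) = -33*(-27) + 905 = 891 + 905 = 1796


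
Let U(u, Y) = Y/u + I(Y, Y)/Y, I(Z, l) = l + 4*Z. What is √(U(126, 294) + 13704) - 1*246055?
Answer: -246055 + √123402/3 ≈ -2.4594e+5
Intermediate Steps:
U(u, Y) = 5 + Y/u (U(u, Y) = Y/u + (Y + 4*Y)/Y = Y/u + (5*Y)/Y = Y/u + 5 = 5 + Y/u)
√(U(126, 294) + 13704) - 1*246055 = √((5 + 294/126) + 13704) - 1*246055 = √((5 + 294*(1/126)) + 13704) - 246055 = √((5 + 7/3) + 13704) - 246055 = √(22/3 + 13704) - 246055 = √(41134/3) - 246055 = √123402/3 - 246055 = -246055 + √123402/3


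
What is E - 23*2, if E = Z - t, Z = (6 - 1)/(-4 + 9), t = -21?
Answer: -24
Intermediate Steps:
Z = 1 (Z = 5/5 = 5*(⅕) = 1)
E = 22 (E = 1 - 1*(-21) = 1 + 21 = 22)
E - 23*2 = 22 - 23*2 = 22 - 46 = -24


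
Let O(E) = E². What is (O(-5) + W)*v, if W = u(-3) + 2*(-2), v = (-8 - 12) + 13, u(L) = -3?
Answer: -126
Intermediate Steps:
v = -7 (v = -20 + 13 = -7)
W = -7 (W = -3 + 2*(-2) = -3 - 4 = -7)
(O(-5) + W)*v = ((-5)² - 7)*(-7) = (25 - 7)*(-7) = 18*(-7) = -126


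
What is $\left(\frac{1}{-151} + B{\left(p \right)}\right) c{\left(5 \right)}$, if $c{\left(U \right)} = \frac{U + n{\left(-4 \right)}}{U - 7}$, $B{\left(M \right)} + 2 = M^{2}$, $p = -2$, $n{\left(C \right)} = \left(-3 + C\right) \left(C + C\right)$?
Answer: $- \frac{18361}{302} \approx -60.798$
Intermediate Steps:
$n{\left(C \right)} = 2 C \left(-3 + C\right)$ ($n{\left(C \right)} = \left(-3 + C\right) 2 C = 2 C \left(-3 + C\right)$)
$B{\left(M \right)} = -2 + M^{2}$
$c{\left(U \right)} = \frac{56 + U}{-7 + U}$ ($c{\left(U \right)} = \frac{U + 2 \left(-4\right) \left(-3 - 4\right)}{U - 7} = \frac{U + 2 \left(-4\right) \left(-7\right)}{-7 + U} = \frac{U + 56}{-7 + U} = \frac{56 + U}{-7 + U}$)
$\left(\frac{1}{-151} + B{\left(p \right)}\right) c{\left(5 \right)} = \left(\frac{1}{-151} - \left(2 - \left(-2\right)^{2}\right)\right) \frac{56 + 5}{-7 + 5} = \left(- \frac{1}{151} + \left(-2 + 4\right)\right) \frac{1}{-2} \cdot 61 = \left(- \frac{1}{151} + 2\right) \left(\left(- \frac{1}{2}\right) 61\right) = \frac{301}{151} \left(- \frac{61}{2}\right) = - \frac{18361}{302}$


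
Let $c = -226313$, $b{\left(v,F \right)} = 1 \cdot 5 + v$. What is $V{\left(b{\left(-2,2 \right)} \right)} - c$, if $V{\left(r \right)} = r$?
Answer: $226316$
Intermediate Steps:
$b{\left(v,F \right)} = 5 + v$
$V{\left(b{\left(-2,2 \right)} \right)} - c = \left(5 - 2\right) - -226313 = 3 + 226313 = 226316$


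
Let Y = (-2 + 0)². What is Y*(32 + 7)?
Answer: 156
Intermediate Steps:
Y = 4 (Y = (-2)² = 4)
Y*(32 + 7) = 4*(32 + 7) = 4*39 = 156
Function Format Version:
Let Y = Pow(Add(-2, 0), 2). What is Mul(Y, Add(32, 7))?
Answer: 156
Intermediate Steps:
Y = 4 (Y = Pow(-2, 2) = 4)
Mul(Y, Add(32, 7)) = Mul(4, Add(32, 7)) = Mul(4, 39) = 156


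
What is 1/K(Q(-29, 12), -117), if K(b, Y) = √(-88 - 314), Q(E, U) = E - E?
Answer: -I*√402/402 ≈ -0.049875*I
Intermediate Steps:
Q(E, U) = 0
K(b, Y) = I*√402 (K(b, Y) = √(-402) = I*√402)
1/K(Q(-29, 12), -117) = 1/(I*√402) = -I*√402/402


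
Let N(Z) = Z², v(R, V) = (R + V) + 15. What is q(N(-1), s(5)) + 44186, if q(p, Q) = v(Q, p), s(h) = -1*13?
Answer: 44189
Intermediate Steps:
s(h) = -13
v(R, V) = 15 + R + V
q(p, Q) = 15 + Q + p
q(N(-1), s(5)) + 44186 = (15 - 13 + (-1)²) + 44186 = (15 - 13 + 1) + 44186 = 3 + 44186 = 44189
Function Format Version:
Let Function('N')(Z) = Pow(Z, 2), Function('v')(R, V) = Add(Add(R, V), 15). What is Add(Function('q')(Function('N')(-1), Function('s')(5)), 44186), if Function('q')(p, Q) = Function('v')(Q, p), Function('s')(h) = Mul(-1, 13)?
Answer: 44189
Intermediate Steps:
Function('s')(h) = -13
Function('v')(R, V) = Add(15, R, V)
Function('q')(p, Q) = Add(15, Q, p)
Add(Function('q')(Function('N')(-1), Function('s')(5)), 44186) = Add(Add(15, -13, Pow(-1, 2)), 44186) = Add(Add(15, -13, 1), 44186) = Add(3, 44186) = 44189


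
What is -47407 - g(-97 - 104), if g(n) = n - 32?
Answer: -47174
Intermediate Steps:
g(n) = -32 + n
-47407 - g(-97 - 104) = -47407 - (-32 + (-97 - 104)) = -47407 - (-32 - 201) = -47407 - 1*(-233) = -47407 + 233 = -47174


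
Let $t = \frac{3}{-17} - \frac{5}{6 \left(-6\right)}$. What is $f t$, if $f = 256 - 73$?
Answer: $- \frac{1403}{204} \approx -6.8774$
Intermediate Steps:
$t = - \frac{23}{612}$ ($t = 3 \left(- \frac{1}{17}\right) - \frac{5}{-36} = - \frac{3}{17} - - \frac{5}{36} = - \frac{3}{17} + \frac{5}{36} = - \frac{23}{612} \approx -0.037582$)
$f = 183$ ($f = 256 - 73 = 183$)
$f t = 183 \left(- \frac{23}{612}\right) = - \frac{1403}{204}$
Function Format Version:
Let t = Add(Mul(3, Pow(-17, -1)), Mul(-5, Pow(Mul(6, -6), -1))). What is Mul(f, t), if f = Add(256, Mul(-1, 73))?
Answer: Rational(-1403, 204) ≈ -6.8774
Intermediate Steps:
t = Rational(-23, 612) (t = Add(Mul(3, Rational(-1, 17)), Mul(-5, Pow(-36, -1))) = Add(Rational(-3, 17), Mul(-5, Rational(-1, 36))) = Add(Rational(-3, 17), Rational(5, 36)) = Rational(-23, 612) ≈ -0.037582)
f = 183 (f = Add(256, -73) = 183)
Mul(f, t) = Mul(183, Rational(-23, 612)) = Rational(-1403, 204)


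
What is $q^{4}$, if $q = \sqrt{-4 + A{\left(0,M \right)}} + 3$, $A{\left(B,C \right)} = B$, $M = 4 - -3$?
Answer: $-119 + 120 i \approx -119.0 + 120.0 i$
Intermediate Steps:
$M = 7$ ($M = 4 + 3 = 7$)
$q = 3 + 2 i$ ($q = \sqrt{-4 + 0} + 3 = \sqrt{-4} + 3 = 2 i + 3 = 3 + 2 i \approx 3.0 + 2.0 i$)
$q^{4} = \left(3 + 2 i\right)^{4}$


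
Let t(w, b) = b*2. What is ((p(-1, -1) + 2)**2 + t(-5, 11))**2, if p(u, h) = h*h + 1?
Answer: 1444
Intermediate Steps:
p(u, h) = 1 + h**2 (p(u, h) = h**2 + 1 = 1 + h**2)
t(w, b) = 2*b
((p(-1, -1) + 2)**2 + t(-5, 11))**2 = (((1 + (-1)**2) + 2)**2 + 2*11)**2 = (((1 + 1) + 2)**2 + 22)**2 = ((2 + 2)**2 + 22)**2 = (4**2 + 22)**2 = (16 + 22)**2 = 38**2 = 1444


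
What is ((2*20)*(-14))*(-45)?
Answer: 25200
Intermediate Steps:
((2*20)*(-14))*(-45) = (40*(-14))*(-45) = -560*(-45) = 25200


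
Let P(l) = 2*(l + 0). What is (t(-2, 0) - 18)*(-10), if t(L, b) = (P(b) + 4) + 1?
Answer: 130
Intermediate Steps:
P(l) = 2*l
t(L, b) = 5 + 2*b (t(L, b) = (2*b + 4) + 1 = (4 + 2*b) + 1 = 5 + 2*b)
(t(-2, 0) - 18)*(-10) = ((5 + 2*0) - 18)*(-10) = ((5 + 0) - 18)*(-10) = (5 - 18)*(-10) = -13*(-10) = 130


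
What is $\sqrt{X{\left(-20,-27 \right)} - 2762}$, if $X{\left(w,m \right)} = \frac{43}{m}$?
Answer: $\frac{i \sqrt{223851}}{9} \approx 52.57 i$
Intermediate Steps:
$\sqrt{X{\left(-20,-27 \right)} - 2762} = \sqrt{\frac{43}{-27} - 2762} = \sqrt{43 \left(- \frac{1}{27}\right) - 2762} = \sqrt{- \frac{43}{27} - 2762} = \sqrt{- \frac{74617}{27}} = \frac{i \sqrt{223851}}{9}$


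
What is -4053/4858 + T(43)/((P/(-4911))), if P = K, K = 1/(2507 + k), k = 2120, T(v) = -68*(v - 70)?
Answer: -28953534046827/694 ≈ -4.1720e+10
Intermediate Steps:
T(v) = 4760 - 68*v (T(v) = -68*(-70 + v) = 4760 - 68*v)
K = 1/4627 (K = 1/(2507 + 2120) = 1/4627 ≈ 0.00021612)
P = 1/4627 ≈ 0.00021612
-4053/4858 + T(43)/((P/(-4911))) = -4053/4858 + (4760 - 68*43)/(((1/4627)/(-4911))) = -4053*1/4858 + (4760 - 2924)/(((1/4627)*(-1/4911))) = -579/694 + 1836/(-1/22723197) = -579/694 + 1836*(-22723197) = -579/694 - 41719789692 = -28953534046827/694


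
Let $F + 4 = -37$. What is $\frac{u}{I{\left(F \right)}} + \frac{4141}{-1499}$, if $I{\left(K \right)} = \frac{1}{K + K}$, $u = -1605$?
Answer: $\frac{197279249}{1499} \approx 1.3161 \cdot 10^{5}$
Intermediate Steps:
$F = -41$ ($F = -4 - 37 = -41$)
$I{\left(K \right)} = \frac{1}{2 K}$
$\frac{u}{I{\left(F \right)}} + \frac{4141}{-1499} = - \frac{1605}{\frac{1}{2} \frac{1}{-41}} + \frac{4141}{-1499} = - \frac{1605}{\frac{1}{2} \left(- \frac{1}{41}\right)} + 4141 \left(- \frac{1}{1499}\right) = - \frac{1605}{- \frac{1}{82}} - \frac{4141}{1499} = \left(-1605\right) \left(-82\right) - \frac{4141}{1499} = 131610 - \frac{4141}{1499} = \frac{197279249}{1499}$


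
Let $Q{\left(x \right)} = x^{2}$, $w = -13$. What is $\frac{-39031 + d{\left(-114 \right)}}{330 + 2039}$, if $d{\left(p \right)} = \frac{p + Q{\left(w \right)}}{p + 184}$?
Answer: $- \frac{546423}{33166} \approx -16.475$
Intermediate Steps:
$d{\left(p \right)} = \frac{169 + p}{184 + p}$ ($d{\left(p \right)} = \frac{p + \left(-13\right)^{2}}{p + 184} = \frac{p + 169}{184 + p} = \frac{169 + p}{184 + p}$)
$\frac{-39031 + d{\left(-114 \right)}}{330 + 2039} = \frac{-39031 + \frac{169 - 114}{184 - 114}}{330 + 2039} = \frac{-39031 + \frac{1}{70} \cdot 55}{2369} = \left(-39031 + \frac{1}{70} \cdot 55\right) \frac{1}{2369} = \left(-39031 + \frac{11}{14}\right) \frac{1}{2369} = \left(- \frac{546423}{14}\right) \frac{1}{2369} = - \frac{546423}{33166}$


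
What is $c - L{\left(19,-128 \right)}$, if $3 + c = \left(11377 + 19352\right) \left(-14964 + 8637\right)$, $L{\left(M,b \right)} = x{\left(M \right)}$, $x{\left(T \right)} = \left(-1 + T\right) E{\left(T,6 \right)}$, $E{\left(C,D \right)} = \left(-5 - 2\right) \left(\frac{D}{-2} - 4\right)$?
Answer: $-194423268$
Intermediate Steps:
$E{\left(C,D \right)} = 28 + \frac{7 D}{2}$ ($E{\left(C,D \right)} = - 7 \left(D \left(- \frac{1}{2}\right) - 4\right) = - 7 \left(- \frac{D}{2} - 4\right) = - 7 \left(-4 - \frac{D}{2}\right) = 28 + \frac{7 D}{2}$)
$x{\left(T \right)} = -49 + 49 T$ ($x{\left(T \right)} = \left(-1 + T\right) \left(28 + \frac{7}{2} \cdot 6\right) = \left(-1 + T\right) \left(28 + 21\right) = \left(-1 + T\right) 49 = -49 + 49 T$)
$L{\left(M,b \right)} = -49 + 49 M$
$c = -194422386$ ($c = -3 + \left(11377 + 19352\right) \left(-14964 + 8637\right) = -3 + 30729 \left(-6327\right) = -3 - 194422383 = -194422386$)
$c - L{\left(19,-128 \right)} = -194422386 - \left(-49 + 49 \cdot 19\right) = -194422386 - \left(-49 + 931\right) = -194422386 - 882 = -194423268$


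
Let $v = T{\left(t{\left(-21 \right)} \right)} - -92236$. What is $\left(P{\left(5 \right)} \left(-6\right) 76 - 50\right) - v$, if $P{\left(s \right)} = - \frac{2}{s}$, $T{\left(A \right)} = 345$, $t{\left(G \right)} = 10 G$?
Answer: $- \frac{462243}{5} \approx -92449.0$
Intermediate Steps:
$v = 92581$ ($v = 345 - -92236 = 345 + 92236 = 92581$)
$\left(P{\left(5 \right)} \left(-6\right) 76 - 50\right) - v = \left(- \frac{2}{5} \left(-6\right) 76 - 50\right) - 92581 = \left(\left(-2\right) \frac{1}{5} \left(-6\right) 76 - 50\right) - 92581 = \left(\left(- \frac{2}{5}\right) \left(-6\right) 76 - 50\right) - 92581 = \left(\frac{12}{5} \cdot 76 - 50\right) - 92581 = \left(\frac{912}{5} - 50\right) - 92581 = \frac{662}{5} - 92581 = - \frac{462243}{5}$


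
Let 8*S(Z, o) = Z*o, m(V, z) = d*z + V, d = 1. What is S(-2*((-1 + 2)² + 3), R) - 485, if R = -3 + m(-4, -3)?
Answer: -475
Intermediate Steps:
m(V, z) = V + z (m(V, z) = 1*z + V = z + V = V + z)
R = -10 (R = -3 + (-4 - 3) = -3 - 7 = -10)
S(Z, o) = Z*o/8 (S(Z, o) = (Z*o)/8 = Z*o/8)
S(-2*((-1 + 2)² + 3), R) - 485 = (⅛)*(-2*((-1 + 2)² + 3))*(-10) - 485 = (⅛)*(-2*(1² + 3))*(-10) - 485 = (⅛)*(-2*(1 + 3))*(-10) - 485 = (⅛)*(-2*4)*(-10) - 485 = (⅛)*(-8)*(-10) - 485 = 10 - 485 = -475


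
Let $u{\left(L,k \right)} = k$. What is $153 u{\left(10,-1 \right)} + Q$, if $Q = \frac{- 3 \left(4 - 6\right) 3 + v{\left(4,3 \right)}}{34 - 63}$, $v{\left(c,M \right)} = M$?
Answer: $- \frac{4458}{29} \approx -153.72$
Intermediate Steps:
$Q = - \frac{21}{29}$ ($Q = \frac{- 3 \left(4 - 6\right) 3 + 3}{34 - 63} = \frac{- 3 \left(4 - 6\right) 3 + 3}{-29} = \left(\left(-3\right) \left(-2\right) 3 + 3\right) \left(- \frac{1}{29}\right) = \left(6 \cdot 3 + 3\right) \left(- \frac{1}{29}\right) = \left(18 + 3\right) \left(- \frac{1}{29}\right) = 21 \left(- \frac{1}{29}\right) = - \frac{21}{29} \approx -0.72414$)
$153 u{\left(10,-1 \right)} + Q = 153 \left(-1\right) - \frac{21}{29} = -153 - \frac{21}{29} = - \frac{4458}{29}$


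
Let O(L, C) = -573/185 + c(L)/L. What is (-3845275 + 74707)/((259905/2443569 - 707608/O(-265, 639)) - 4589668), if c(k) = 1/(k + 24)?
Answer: 1873157183569886424/2166577040513144779 ≈ 0.86457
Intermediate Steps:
c(k) = 1/(24 + k)
O(L, C) = -573/185 + 1/(L*(24 + L)) (O(L, C) = -573/185 + 1/((24 + L)*L) = -573*1/185 + 1/(L*(24 + L)) = -573/185 + 1/(L*(24 + L)))
(-3845275 + 74707)/((259905/2443569 - 707608/O(-265, 639)) - 4589668) = (-3845275 + 74707)/((259905/2443569 - 707608*(-49025*(24 - 265)/(185 - 573*(-265)*(24 - 265)))) - 4589668) = -3770568/((259905*(1/2443569) - 707608*11815025/(185 - 573*(-265)*(-241))) - 4589668) = -3770568/((86635/814523 - 707608*11815025/(185 - 36594645)) - 4589668) = -3770568/((86635/814523 - 707608/((1/185)*(-1/265)*(-1/241)*(-36594460))) - 4589668) = -3770568/((86635/814523 - 707608/(-7318892/2363005)) - 4589668) = -3770568/((86635/814523 - 707608*(-2363005/7318892)) - 4589668) = -3770568/((86635/814523 + 418020310510/1829723) - 4589668) = -3770568/(340487315895588835/1490351467129 - 4589668) = -3770568/(-6499731121539434337/1490351467129) = -3770568*(-1490351467129/6499731121539434337) = 1873157183569886424/2166577040513144779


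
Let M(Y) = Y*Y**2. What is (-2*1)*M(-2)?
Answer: 16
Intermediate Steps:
M(Y) = Y**3
(-2*1)*M(-2) = -2*1*(-2)**3 = -2*(-8) = 16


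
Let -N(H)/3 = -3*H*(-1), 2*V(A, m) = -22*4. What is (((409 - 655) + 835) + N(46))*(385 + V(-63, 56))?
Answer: 59675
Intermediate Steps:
V(A, m) = -44 (V(A, m) = (-22*4)/2 = (½)*(-88) = -44)
N(H) = -9*H (N(H) = -3*(-3*H)*(-1) = -9*H)
(((409 - 655) + 835) + N(46))*(385 + V(-63, 56)) = (((409 - 655) + 835) - 9*46)*(385 - 44) = ((-246 + 835) - 414)*341 = (589 - 414)*341 = 175*341 = 59675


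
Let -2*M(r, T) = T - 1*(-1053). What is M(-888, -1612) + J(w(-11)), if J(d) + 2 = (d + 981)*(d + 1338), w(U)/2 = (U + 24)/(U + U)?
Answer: 317048135/242 ≈ 1.3101e+6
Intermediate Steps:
M(r, T) = -1053/2 - T/2 (M(r, T) = -(T - 1*(-1053))/2 = -(T + 1053)/2 = -(1053 + T)/2 = -1053/2 - T/2)
w(U) = (24 + U)/U (w(U) = 2*((U + 24)/(U + U)) = 2*((24 + U)/((2*U))) = 2*((24 + U)*(1/(2*U))) = 2*((24 + U)/(2*U)) = (24 + U)/U)
J(d) = -2 + (981 + d)*(1338 + d) (J(d) = -2 + (d + 981)*(d + 1338) = -2 + (981 + d)*(1338 + d))
M(-888, -1612) + J(w(-11)) = (-1053/2 - 1/2*(-1612)) + (1312576 + ((24 - 11)/(-11))**2 + 2319*((24 - 11)/(-11))) = (-1053/2 + 806) + (1312576 + (-1/11*13)**2 + 2319*(-1/11*13)) = 559/2 + (1312576 + (-13/11)**2 + 2319*(-13/11)) = 559/2 + (1312576 + 169/121 - 30147/11) = 559/2 + 158490248/121 = 317048135/242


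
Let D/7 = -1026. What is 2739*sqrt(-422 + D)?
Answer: 5478*I*sqrt(1901) ≈ 2.3884e+5*I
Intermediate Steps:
D = -7182 (D = 7*(-1026) = -7182)
2739*sqrt(-422 + D) = 2739*sqrt(-422 - 7182) = 2739*sqrt(-7604) = 2739*(2*I*sqrt(1901)) = 5478*I*sqrt(1901)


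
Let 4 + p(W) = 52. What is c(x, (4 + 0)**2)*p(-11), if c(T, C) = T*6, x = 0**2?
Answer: 0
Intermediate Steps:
x = 0
p(W) = 48 (p(W) = -4 + 52 = 48)
c(T, C) = 6*T
c(x, (4 + 0)**2)*p(-11) = (6*0)*48 = 0*48 = 0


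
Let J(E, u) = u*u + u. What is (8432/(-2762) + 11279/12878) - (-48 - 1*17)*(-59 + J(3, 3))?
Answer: -54370419839/17784518 ≈ -3057.2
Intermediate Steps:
J(E, u) = u + u² (J(E, u) = u² + u = u + u²)
(8432/(-2762) + 11279/12878) - (-48 - 1*17)*(-59 + J(3, 3)) = (8432/(-2762) + 11279/12878) - (-48 - 1*17)*(-59 + 3*(1 + 3)) = (8432*(-1/2762) + 11279*(1/12878)) - (-48 - 17)*(-59 + 3*4) = (-4216/1381 + 11279/12878) - (-65)*(-59 + 12) = -38717349/17784518 - (-65)*(-47) = -38717349/17784518 - 1*3055 = -38717349/17784518 - 3055 = -54370419839/17784518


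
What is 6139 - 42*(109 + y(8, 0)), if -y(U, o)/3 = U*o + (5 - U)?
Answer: 1183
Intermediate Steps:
y(U, o) = -15 + 3*U - 3*U*o (y(U, o) = -3*(U*o + (5 - U)) = -3*(5 - U + U*o) = -15 + 3*U - 3*U*o)
6139 - 42*(109 + y(8, 0)) = 6139 - 42*(109 + (-15 + 3*8 - 3*8*0)) = 6139 - 42*(109 + (-15 + 24 + 0)) = 6139 - 42*(109 + 9) = 6139 - 42*118 = 6139 - 4956 = 1183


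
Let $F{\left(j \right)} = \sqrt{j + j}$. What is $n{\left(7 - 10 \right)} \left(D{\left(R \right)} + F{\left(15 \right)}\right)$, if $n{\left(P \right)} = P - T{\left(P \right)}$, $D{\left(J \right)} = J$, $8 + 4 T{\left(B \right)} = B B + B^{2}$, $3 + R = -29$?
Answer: $176 - \frac{11 \sqrt{30}}{2} \approx 145.88$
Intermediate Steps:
$R = -32$ ($R = -3 - 29 = -32$)
$T{\left(B \right)} = -2 + \frac{B^{2}}{2}$ ($T{\left(B \right)} = -2 + \frac{B B + B^{2}}{4} = -2 + \frac{B^{2} + B^{2}}{4} = -2 + \frac{2 B^{2}}{4} = -2 + \frac{B^{2}}{2}$)
$F{\left(j \right)} = \sqrt{2} \sqrt{j}$ ($F{\left(j \right)} = \sqrt{2 j} = \sqrt{2} \sqrt{j}$)
$n{\left(P \right)} = 2 + P - \frac{P^{2}}{2}$ ($n{\left(P \right)} = P - \left(-2 + \frac{P^{2}}{2}\right) = 2 + P - \frac{P^{2}}{2}$)
$n{\left(7 - 10 \right)} \left(D{\left(R \right)} + F{\left(15 \right)}\right) = \left(2 + \left(7 - 10\right) - \frac{\left(7 - 10\right)^{2}}{2}\right) \left(-32 + \sqrt{2} \sqrt{15}\right) = \left(2 - 3 - \frac{\left(-3\right)^{2}}{2}\right) \left(-32 + \sqrt{30}\right) = \left(2 - 3 - \frac{9}{2}\right) \left(-32 + \sqrt{30}\right) = - \frac{11 \left(-32 + \sqrt{30}\right)}{2} = 176 - \frac{11 \sqrt{30}}{2}$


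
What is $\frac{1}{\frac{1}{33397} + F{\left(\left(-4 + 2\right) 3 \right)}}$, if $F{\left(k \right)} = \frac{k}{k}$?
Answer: $\frac{33397}{33398} \approx 0.99997$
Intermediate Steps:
$F{\left(k \right)} = 1$
$\frac{1}{\frac{1}{33397} + F{\left(\left(-4 + 2\right) 3 \right)}} = \frac{1}{\frac{1}{33397} + 1} = \frac{1}{\frac{33398}{33397}} = \frac{33397}{33398}$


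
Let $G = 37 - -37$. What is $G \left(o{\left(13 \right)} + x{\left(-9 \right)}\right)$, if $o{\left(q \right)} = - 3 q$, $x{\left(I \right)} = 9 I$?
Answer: $-8880$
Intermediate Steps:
$G = 74$ ($G = 37 + 37 = 74$)
$G \left(o{\left(13 \right)} + x{\left(-9 \right)}\right) = 74 \left(\left(-3\right) 13 + 9 \left(-9\right)\right) = 74 \left(-39 - 81\right) = 74 \left(-120\right) = -8880$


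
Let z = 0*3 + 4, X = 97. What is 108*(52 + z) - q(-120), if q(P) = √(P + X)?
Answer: 6048 - I*√23 ≈ 6048.0 - 4.7958*I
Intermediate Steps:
z = 4 (z = 0 + 4 = 4)
q(P) = √(97 + P) (q(P) = √(P + 97) = √(97 + P))
108*(52 + z) - q(-120) = 108*(52 + 4) - √(97 - 120) = 108*56 - √(-23) = 6048 - I*√23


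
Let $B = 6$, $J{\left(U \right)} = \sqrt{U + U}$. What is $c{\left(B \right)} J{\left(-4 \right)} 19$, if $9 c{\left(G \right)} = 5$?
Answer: $\frac{190 i \sqrt{2}}{9} \approx 29.856 i$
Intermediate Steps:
$J{\left(U \right)} = \sqrt{2} \sqrt{U}$ ($J{\left(U \right)} = \sqrt{2 U} = \sqrt{2} \sqrt{U}$)
$c{\left(G \right)} = \frac{5}{9}$ ($c{\left(G \right)} = \frac{1}{9} \cdot 5 = \frac{5}{9}$)
$c{\left(B \right)} J{\left(-4 \right)} 19 = \frac{5 \sqrt{2} \sqrt{-4}}{9} \cdot 19 = \frac{5 \sqrt{2} \cdot 2 i}{9} \cdot 19 = \frac{5 \cdot 2 i \sqrt{2}}{9} \cdot 19 = \frac{10 i \sqrt{2}}{9} \cdot 19 = \frac{190 i \sqrt{2}}{9}$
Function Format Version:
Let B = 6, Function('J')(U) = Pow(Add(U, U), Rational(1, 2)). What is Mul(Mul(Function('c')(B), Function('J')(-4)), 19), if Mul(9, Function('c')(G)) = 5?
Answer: Mul(Rational(190, 9), I, Pow(2, Rational(1, 2))) ≈ Mul(29.856, I)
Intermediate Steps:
Function('J')(U) = Mul(Pow(2, Rational(1, 2)), Pow(U, Rational(1, 2))) (Function('J')(U) = Pow(Mul(2, U), Rational(1, 2)) = Mul(Pow(2, Rational(1, 2)), Pow(U, Rational(1, 2))))
Function('c')(G) = Rational(5, 9) (Function('c')(G) = Mul(Rational(1, 9), 5) = Rational(5, 9))
Mul(Mul(Function('c')(B), Function('J')(-4)), 19) = Mul(Mul(Rational(5, 9), Mul(Pow(2, Rational(1, 2)), Pow(-4, Rational(1, 2)))), 19) = Mul(Mul(Rational(5, 9), Mul(Pow(2, Rational(1, 2)), Mul(2, I))), 19) = Mul(Mul(Rational(5, 9), Mul(2, I, Pow(2, Rational(1, 2)))), 19) = Mul(Mul(Rational(10, 9), I, Pow(2, Rational(1, 2))), 19) = Mul(Rational(190, 9), I, Pow(2, Rational(1, 2)))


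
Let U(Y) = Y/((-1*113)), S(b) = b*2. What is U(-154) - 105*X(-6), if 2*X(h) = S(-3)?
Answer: 35749/113 ≈ 316.36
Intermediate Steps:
S(b) = 2*b
X(h) = -3 (X(h) = (2*(-3))/2 = (½)*(-6) = -3)
U(Y) = -Y/113 (U(Y) = Y/(-113) = Y*(-1/113) = -Y/113)
U(-154) - 105*X(-6) = -1/113*(-154) - 105*(-3) = 154/113 - 1*(-315) = 154/113 + 315 = 35749/113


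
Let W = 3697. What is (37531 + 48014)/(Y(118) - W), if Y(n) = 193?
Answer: -28515/1168 ≈ -24.414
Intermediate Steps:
(37531 + 48014)/(Y(118) - W) = (37531 + 48014)/(193 - 1*3697) = 85545/(193 - 3697) = 85545/(-3504) = 85545*(-1/3504) = -28515/1168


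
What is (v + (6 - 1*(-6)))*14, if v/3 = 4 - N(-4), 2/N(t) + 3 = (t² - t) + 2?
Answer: 6300/19 ≈ 331.58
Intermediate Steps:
N(t) = 2/(-1 + t² - t) (N(t) = 2/(-3 + ((t² - t) + 2)) = 2/(-3 + (2 + t² - t)) = 2/(-1 + t² - t))
v = 222/19 (v = 3*(4 - 2/(-1 + (-4)² - 1*(-4))) = 3*(4 - 2/(-1 + 16 + 4)) = 3*(4 - 2/19) = 3*(74/19) = 222/19 ≈ 11.684)
(v + (6 - 1*(-6)))*14 = (222/19 + (6 - 1*(-6)))*14 = (222/19 + (6 + 6))*14 = (222/19 + 12)*14 = (450/19)*14 = 6300/19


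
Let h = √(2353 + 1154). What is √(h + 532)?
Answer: √(532 + √3507) ≈ 24.315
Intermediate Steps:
h = √3507 ≈ 59.220
√(h + 532) = √(√3507 + 532) = √(532 + √3507)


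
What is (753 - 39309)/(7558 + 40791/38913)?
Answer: -166703292/32682805 ≈ -5.1006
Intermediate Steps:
(753 - 39309)/(7558 + 40791/38913) = -38556/(7558 + 40791*(1/38913)) = -38556/(7558 + 13597/12971) = -38556/98048415/12971 = -38556*12971/98048415 = -166703292/32682805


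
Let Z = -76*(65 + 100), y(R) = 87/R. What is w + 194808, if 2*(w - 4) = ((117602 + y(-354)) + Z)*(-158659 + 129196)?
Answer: -365215291249/236 ≈ -1.5475e+9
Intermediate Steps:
Z = -12540 (Z = -76*165 = -12540)
w = -365261265937/236 (w = 4 + (((117602 + 87/(-354)) - 12540)*(-158659 + 129196))/2 = 4 + (((117602 + 87*(-1/354)) - 12540)*(-29463))/2 = 4 + (((117602 - 29/118) - 12540)*(-29463))/2 = 4 + ((13877007/118 - 12540)*(-29463))/2 = 4 + ((12397287/118)*(-29463))/2 = 4 + (½)*(-365261266881/118) = 4 - 365261266881/236 = -365261265937/236 ≈ -1.5477e+9)
w + 194808 = -365261265937/236 + 194808 = -365215291249/236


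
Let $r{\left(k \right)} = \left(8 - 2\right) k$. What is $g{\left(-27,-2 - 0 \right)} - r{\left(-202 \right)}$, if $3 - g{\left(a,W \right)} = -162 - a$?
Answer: $1350$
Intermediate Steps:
$r{\left(k \right)} = 6 k$
$g{\left(a,W \right)} = 165 + a$ ($g{\left(a,W \right)} = 3 - \left(-162 - a\right) = 3 + \left(162 + a\right) = 165 + a$)
$g{\left(-27,-2 - 0 \right)} - r{\left(-202 \right)} = \left(165 - 27\right) - 6 \left(-202\right) = 138 - -1212 = 138 + 1212 = 1350$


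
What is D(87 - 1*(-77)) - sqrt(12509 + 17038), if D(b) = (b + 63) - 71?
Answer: 156 - 21*sqrt(67) ≈ -15.892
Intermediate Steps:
D(b) = -8 + b (D(b) = (63 + b) - 71 = -8 + b)
D(87 - 1*(-77)) - sqrt(12509 + 17038) = (-8 + (87 - 1*(-77))) - sqrt(12509 + 17038) = (-8 + (87 + 77)) - sqrt(29547) = (-8 + 164) - 21*sqrt(67) = 156 - 21*sqrt(67)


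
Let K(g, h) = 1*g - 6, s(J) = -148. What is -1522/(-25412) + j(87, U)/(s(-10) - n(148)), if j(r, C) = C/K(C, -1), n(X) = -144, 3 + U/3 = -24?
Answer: -127393/736948 ≈ -0.17287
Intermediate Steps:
U = -81 (U = -9 + 3*(-24) = -9 - 72 = -81)
K(g, h) = -6 + g (K(g, h) = g - 6 = -6 + g)
j(r, C) = C/(-6 + C)
-1522/(-25412) + j(87, U)/(s(-10) - n(148)) = -1522/(-25412) + (-81/(-6 - 81))/(-148 - 1*(-144)) = -1522*(-1/25412) + (-81/(-87))/(-148 + 144) = 761/12706 - 81*(-1/87)/(-4) = 761/12706 + (27/29)*(-¼) = 761/12706 - 27/116 = -127393/736948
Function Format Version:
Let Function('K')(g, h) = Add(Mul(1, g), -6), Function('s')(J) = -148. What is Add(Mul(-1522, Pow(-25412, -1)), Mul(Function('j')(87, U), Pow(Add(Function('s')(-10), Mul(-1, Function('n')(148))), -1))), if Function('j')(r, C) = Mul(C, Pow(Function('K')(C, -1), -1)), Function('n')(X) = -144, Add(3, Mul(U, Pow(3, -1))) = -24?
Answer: Rational(-127393, 736948) ≈ -0.17287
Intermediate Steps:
U = -81 (U = Add(-9, Mul(3, -24)) = Add(-9, -72) = -81)
Function('K')(g, h) = Add(-6, g) (Function('K')(g, h) = Add(g, -6) = Add(-6, g))
Function('j')(r, C) = Mul(C, Pow(Add(-6, C), -1))
Add(Mul(-1522, Pow(-25412, -1)), Mul(Function('j')(87, U), Pow(Add(Function('s')(-10), Mul(-1, Function('n')(148))), -1))) = Add(Mul(-1522, Pow(-25412, -1)), Mul(Mul(-81, Pow(Add(-6, -81), -1)), Pow(Add(-148, Mul(-1, -144)), -1))) = Add(Mul(-1522, Rational(-1, 25412)), Mul(Mul(-81, Pow(-87, -1)), Pow(Add(-148, 144), -1))) = Add(Rational(761, 12706), Mul(Mul(-81, Rational(-1, 87)), Pow(-4, -1))) = Add(Rational(761, 12706), Mul(Rational(27, 29), Rational(-1, 4))) = Add(Rational(761, 12706), Rational(-27, 116)) = Rational(-127393, 736948)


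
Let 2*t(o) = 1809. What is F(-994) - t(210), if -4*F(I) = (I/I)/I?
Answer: -3596291/3976 ≈ -904.50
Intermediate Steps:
t(o) = 1809/2 (t(o) = (1/2)*1809 = 1809/2)
F(I) = -1/(4*I) (F(I) = -I/I/(4*I) = -1/(4*I))
F(-994) - t(210) = -1/4/(-994) - 1*1809/2 = -1/4*(-1/994) - 1809/2 = 1/3976 - 1809/2 = -3596291/3976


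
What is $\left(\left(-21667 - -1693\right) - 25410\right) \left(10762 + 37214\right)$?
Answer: $-2177342784$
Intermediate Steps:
$\left(\left(-21667 - -1693\right) - 25410\right) \left(10762 + 37214\right) = \left(\left(-21667 + 1693\right) - 25410\right) 47976 = \left(-19974 - 25410\right) 47976 = \left(-45384\right) 47976 = -2177342784$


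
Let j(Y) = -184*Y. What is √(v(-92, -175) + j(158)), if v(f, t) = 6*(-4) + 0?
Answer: 2*I*√7274 ≈ 170.58*I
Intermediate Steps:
v(f, t) = -24 (v(f, t) = -24 + 0 = -24)
√(v(-92, -175) + j(158)) = √(-24 - 184*158) = √(-24 - 29072) = √(-29096) = 2*I*√7274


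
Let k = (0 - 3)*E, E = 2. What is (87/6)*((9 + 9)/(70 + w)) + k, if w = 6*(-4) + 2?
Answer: -9/16 ≈ -0.56250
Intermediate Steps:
w = -22 (w = -24 + 2 = -22)
k = -6 (k = (0 - 3)*2 = -3*2 = -6)
(87/6)*((9 + 9)/(70 + w)) + k = (87/6)*((9 + 9)/(70 - 22)) - 6 = (87*(⅙))*(18/48) - 6 = 29*(18*(1/48))/2 - 6 = (29/2)*(3/8) - 6 = 87/16 - 6 = -9/16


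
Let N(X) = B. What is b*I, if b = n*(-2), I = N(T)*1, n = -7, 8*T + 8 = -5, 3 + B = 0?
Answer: -42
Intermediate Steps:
B = -3 (B = -3 + 0 = -3)
T = -13/8 (T = -1 + (⅛)*(-5) = -1 - 5/8 = -13/8 ≈ -1.6250)
N(X) = -3
I = -3 (I = -3*1 = -3)
b = 14 (b = -7*(-2) = 14)
b*I = 14*(-3) = -42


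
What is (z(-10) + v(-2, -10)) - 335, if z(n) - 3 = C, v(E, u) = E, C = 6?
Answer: -328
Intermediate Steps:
z(n) = 9 (z(n) = 3 + 6 = 9)
(z(-10) + v(-2, -10)) - 335 = (9 - 2) - 335 = 7 - 335 = -328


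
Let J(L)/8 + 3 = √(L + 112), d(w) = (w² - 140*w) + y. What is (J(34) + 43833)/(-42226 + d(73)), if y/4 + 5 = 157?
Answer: -14603/15503 - 8*√146/46509 ≈ -0.94403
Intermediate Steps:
y = 608 (y = -20 + 4*157 = -20 + 628 = 608)
d(w) = 608 + w² - 140*w (d(w) = (w² - 140*w) + 608 = 608 + w² - 140*w)
J(L) = -24 + 8*√(112 + L) (J(L) = -24 + 8*√(L + 112) = -24 + 8*√(112 + L))
(J(34) + 43833)/(-42226 + d(73)) = ((-24 + 8*√(112 + 34)) + 43833)/(-42226 + (608 + 73² - 140*73)) = ((-24 + 8*√146) + 43833)/(-42226 + (608 + 5329 - 10220)) = (43809 + 8*√146)/(-42226 - 4283) = (43809 + 8*√146)/(-46509) = (43809 + 8*√146)*(-1/46509) = -14603/15503 - 8*√146/46509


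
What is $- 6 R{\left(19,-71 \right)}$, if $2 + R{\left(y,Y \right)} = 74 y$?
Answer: $-8424$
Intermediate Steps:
$R{\left(y,Y \right)} = -2 + 74 y$
$- 6 R{\left(19,-71 \right)} = - 6 \left(-2 + 74 \cdot 19\right) = - 6 \left(-2 + 1406\right) = \left(-6\right) 1404 = -8424$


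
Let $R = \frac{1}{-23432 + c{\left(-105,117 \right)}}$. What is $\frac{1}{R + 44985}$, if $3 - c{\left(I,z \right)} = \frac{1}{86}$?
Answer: $\frac{2014895}{90640051489} \approx 2.223 \cdot 10^{-5}$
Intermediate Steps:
$c{\left(I,z \right)} = \frac{257}{86}$ ($c{\left(I,z \right)} = 3 - \frac{1}{86} = \frac{257}{86}$)
$R = - \frac{86}{2014895}$ ($R = \frac{1}{-23432 + \frac{257}{86}} = \frac{1}{- \frac{2014895}{86}} = - \frac{86}{2014895} \approx -4.2682 \cdot 10^{-5}$)
$\frac{1}{R + 44985} = \frac{1}{- \frac{86}{2014895} + 44985} = \frac{1}{\frac{90640051489}{2014895}} = \frac{2014895}{90640051489}$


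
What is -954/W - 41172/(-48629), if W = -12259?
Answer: 551119614/596142911 ≈ 0.92448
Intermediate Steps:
-954/W - 41172/(-48629) = -954/(-12259) - 41172/(-48629) = -954*(-1/12259) - 41172*(-1/48629) = 954/12259 + 41172/48629 = 551119614/596142911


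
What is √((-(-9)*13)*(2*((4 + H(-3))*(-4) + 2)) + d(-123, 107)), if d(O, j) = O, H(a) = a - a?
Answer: I*√3399 ≈ 58.301*I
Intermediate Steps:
H(a) = 0
√((-(-9)*13)*(2*((4 + H(-3))*(-4) + 2)) + d(-123, 107)) = √((-(-9)*13)*(2*((4 + 0)*(-4) + 2)) - 123) = √((-9*(-13))*(2*(4*(-4) + 2)) - 123) = √(117*(2*(-16 + 2)) - 123) = √(117*(2*(-14)) - 123) = √(117*(-28) - 123) = √(-3276 - 123) = √(-3399) = I*√3399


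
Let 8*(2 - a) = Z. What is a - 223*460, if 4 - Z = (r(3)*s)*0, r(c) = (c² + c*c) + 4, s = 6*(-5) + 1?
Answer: -205157/2 ≈ -1.0258e+5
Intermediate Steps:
s = -29 (s = -30 + 1 = -29)
r(c) = 4 + 2*c² (r(c) = (c² + c²) + 4 = 2*c² + 4 = 4 + 2*c²)
Z = 4 (Z = 4 - (4 + 2*3²)*(-29)*0 = 4 - (4 + 2*9)*(-29)*0 = 4 - (4 + 18)*(-29)*0 = 4 - 22*(-29)*0 = 4 - (-638)*0 = 4 - 1*0 = 4 + 0 = 4)
a = 3/2 (a = 2 - ⅛*4 = 2 - ½ = 3/2 ≈ 1.5000)
a - 223*460 = 3/2 - 223*460 = 3/2 - 102580 = -205157/2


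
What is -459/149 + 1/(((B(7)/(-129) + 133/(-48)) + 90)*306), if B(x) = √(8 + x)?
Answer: -758787838118473/246319744833759 + 5504*√15/1653152649891 ≈ -3.0805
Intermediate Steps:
-459/149 + 1/(((B(7)/(-129) + 133/(-48)) + 90)*306) = -459/149 + 1/(((√(8 + 7)/(-129) + 133/(-48)) + 90)*306) = -459*1/149 + (1/306)/((√15*(-1/129) + 133*(-1/48)) + 90) = -459/149 + (1/306)/((-√15/129 - 133/48) + 90) = -459/149 + (1/306)/((-133/48 - √15/129) + 90) = -459/149 + (1/306)/(4187/48 - √15/129) = -459/149 + 1/(306*(4187/48 - √15/129))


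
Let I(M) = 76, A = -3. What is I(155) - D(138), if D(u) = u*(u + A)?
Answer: -18554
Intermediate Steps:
D(u) = u*(-3 + u) (D(u) = u*(u - 3) = u*(-3 + u))
I(155) - D(138) = 76 - 138*(-3 + 138) = 76 - 138*135 = 76 - 1*18630 = 76 - 18630 = -18554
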